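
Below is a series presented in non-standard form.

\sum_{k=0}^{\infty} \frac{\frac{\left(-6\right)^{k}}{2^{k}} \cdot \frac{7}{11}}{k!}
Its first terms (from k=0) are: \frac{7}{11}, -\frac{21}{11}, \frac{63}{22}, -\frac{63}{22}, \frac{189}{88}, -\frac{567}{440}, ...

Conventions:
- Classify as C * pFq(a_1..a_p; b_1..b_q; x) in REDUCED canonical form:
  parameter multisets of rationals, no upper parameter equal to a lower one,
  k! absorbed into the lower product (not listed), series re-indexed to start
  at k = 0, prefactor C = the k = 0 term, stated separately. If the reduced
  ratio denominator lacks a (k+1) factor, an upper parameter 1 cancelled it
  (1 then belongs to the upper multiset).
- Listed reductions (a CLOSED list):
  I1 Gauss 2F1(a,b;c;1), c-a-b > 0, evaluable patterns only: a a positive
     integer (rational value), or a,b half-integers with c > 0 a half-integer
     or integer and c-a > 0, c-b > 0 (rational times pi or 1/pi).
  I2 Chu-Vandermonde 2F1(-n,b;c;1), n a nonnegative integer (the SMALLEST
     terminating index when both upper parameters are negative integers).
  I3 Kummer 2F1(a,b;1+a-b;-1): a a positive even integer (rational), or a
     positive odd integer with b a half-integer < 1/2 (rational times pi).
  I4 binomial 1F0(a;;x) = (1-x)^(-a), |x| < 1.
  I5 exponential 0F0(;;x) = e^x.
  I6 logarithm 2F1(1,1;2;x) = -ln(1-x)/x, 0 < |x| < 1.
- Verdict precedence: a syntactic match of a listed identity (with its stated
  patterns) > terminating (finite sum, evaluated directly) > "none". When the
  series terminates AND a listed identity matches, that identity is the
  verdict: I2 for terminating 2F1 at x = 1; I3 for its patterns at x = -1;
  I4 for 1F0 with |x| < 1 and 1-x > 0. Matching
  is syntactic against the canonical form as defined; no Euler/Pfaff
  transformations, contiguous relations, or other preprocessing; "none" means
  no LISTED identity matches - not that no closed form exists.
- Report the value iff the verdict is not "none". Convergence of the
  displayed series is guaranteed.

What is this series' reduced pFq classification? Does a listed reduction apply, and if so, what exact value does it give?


With C = \frac{7}{11}: the canonical form is 0F0(-; -; -3). Verdict at x = -3: the I5 exponential reduction matches (the 0F0 exponential series at x = -3). Hence: \frac{7}{11} \cdot e^{-3}.

Structural cue: with t_0 = \frac{7}{11}, the two k-th powers (C = 7/11) combine into one argument.
Ratio: r(k) = -3 * 1 / [(k+1)] - rational; roots negated = parameters, x = -3, C = \frac{7}{11}.


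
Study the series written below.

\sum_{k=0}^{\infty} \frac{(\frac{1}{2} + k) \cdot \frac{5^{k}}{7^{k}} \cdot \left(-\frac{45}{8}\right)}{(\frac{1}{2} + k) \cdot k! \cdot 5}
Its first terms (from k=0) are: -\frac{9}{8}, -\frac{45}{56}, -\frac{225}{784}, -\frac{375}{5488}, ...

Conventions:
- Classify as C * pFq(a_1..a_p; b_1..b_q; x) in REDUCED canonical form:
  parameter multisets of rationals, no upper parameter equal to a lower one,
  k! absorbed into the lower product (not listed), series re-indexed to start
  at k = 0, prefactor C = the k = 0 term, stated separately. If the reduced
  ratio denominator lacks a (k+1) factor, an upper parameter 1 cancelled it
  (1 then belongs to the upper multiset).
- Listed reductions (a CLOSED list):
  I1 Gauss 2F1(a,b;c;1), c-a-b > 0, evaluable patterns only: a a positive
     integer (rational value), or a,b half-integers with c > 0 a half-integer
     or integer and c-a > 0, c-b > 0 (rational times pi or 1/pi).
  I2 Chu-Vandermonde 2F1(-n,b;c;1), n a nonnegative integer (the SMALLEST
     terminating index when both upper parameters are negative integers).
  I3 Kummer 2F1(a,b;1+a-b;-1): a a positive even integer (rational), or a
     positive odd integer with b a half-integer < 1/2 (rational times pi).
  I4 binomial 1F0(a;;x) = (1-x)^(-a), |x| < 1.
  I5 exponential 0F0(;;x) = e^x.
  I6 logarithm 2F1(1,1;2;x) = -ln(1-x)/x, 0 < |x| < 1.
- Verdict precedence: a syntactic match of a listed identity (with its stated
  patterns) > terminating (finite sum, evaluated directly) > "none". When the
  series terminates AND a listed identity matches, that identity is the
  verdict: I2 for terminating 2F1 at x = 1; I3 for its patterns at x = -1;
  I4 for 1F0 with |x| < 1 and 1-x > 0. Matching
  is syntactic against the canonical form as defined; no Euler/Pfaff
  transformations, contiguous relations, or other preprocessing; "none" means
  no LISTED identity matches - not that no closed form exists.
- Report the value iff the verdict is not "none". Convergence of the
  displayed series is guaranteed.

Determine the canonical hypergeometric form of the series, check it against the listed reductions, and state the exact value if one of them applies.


At argument \frac{5}{7}: a 0F0 with upper {-}, lower {-}, scaled by C = -\frac{9}{8}. Verdict (x = \frac{5}{7}): exponential (I5) applies (the 0F0 exponential series at x = \frac{5}{7}). Sum: \left(-\frac{9}{8}\right) \cdot e^{\frac{5}{7}}.

Key step: from the first term -\frac{9}{8}: the constant factors (C = -9/8) combine into one prefactor.
Adjacent-term ratio: r(k) = \frac{5}{7} * 1 / [(k+1)] ; factor over Q: parameters, x = \frac{5}{7}, and C = -\frac{9}{8}.


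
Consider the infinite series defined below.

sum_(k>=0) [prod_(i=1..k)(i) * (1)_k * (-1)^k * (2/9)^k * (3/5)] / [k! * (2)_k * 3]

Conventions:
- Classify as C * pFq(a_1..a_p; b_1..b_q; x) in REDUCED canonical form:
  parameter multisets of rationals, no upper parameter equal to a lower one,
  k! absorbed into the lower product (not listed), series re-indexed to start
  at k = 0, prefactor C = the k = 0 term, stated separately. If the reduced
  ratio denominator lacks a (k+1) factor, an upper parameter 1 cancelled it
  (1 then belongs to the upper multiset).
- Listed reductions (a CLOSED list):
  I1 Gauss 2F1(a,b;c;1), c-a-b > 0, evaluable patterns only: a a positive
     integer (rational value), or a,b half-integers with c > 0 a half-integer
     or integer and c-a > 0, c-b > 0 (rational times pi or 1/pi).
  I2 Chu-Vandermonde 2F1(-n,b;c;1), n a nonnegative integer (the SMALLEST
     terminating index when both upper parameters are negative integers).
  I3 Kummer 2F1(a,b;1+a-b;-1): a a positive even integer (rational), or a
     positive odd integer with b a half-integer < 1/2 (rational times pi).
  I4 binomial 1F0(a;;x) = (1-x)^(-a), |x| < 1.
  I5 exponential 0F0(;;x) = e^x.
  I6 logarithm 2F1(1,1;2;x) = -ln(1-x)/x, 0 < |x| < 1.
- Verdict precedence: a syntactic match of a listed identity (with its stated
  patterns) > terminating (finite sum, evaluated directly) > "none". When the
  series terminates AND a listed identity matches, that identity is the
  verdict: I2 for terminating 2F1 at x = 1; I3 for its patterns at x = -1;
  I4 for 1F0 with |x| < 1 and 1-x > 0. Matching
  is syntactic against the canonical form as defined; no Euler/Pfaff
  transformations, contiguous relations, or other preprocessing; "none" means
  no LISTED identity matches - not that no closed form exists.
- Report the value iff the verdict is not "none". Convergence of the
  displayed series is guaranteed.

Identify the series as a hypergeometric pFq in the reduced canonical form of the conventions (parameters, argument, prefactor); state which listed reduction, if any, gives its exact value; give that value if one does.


This is 1/5 * 2F1(1, 1; 2; -2/9) in reduced canonical form. Verdict: the logarithmic series (I6) fires (the logarithm: parameters (1,1;2), x = -2/9). Exact value: (9/10) * ln(11/9).

First insight: t_0 being 1/5, the running product (C = 1/5) telescopes to a rising factorial.
Consecutive-term ratio: r(k) = (-2/9) * (k+1) (k+1) / [(k+2) (k+1)] - rational; roots negated = parameters, x = (-2/9), C = 1/5.


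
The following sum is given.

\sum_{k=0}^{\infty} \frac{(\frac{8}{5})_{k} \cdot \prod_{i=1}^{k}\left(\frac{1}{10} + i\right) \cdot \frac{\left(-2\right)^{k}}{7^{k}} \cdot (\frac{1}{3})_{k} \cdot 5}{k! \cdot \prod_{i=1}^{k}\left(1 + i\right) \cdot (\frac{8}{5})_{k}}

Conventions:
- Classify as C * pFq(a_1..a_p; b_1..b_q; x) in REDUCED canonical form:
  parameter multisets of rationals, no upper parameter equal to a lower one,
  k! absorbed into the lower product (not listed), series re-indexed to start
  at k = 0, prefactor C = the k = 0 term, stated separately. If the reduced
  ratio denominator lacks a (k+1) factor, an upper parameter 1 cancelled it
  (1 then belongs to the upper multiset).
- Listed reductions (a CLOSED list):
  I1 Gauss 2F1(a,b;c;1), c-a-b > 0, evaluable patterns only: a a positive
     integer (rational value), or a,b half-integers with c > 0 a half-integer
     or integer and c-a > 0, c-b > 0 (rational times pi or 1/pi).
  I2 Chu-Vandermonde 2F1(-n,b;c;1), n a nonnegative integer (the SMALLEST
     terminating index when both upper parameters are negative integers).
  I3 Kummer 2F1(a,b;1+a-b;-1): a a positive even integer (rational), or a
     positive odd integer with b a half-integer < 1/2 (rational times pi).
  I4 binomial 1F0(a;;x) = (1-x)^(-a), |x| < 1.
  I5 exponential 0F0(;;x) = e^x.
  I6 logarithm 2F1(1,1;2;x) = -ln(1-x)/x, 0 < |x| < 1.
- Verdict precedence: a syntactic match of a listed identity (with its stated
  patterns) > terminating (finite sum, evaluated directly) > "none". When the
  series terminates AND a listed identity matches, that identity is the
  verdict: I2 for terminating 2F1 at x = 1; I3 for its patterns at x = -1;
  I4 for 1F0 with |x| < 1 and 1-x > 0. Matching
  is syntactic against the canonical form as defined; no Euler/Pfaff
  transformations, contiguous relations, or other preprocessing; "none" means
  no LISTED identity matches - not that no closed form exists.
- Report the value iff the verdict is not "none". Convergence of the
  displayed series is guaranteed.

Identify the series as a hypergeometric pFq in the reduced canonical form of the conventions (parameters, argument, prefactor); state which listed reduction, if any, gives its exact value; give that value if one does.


This is 5 * 2F1(\frac{1}{3}, \frac{11}{10}; 2; -\frac{2}{7}) in reduced canonical form. Verdict: none. A 2F1 with upper {\frac{1}{3}, \frac{11}{10}} fits none of I1-I6 at x = -\frac{2}{7}; the sum runs forever.

Structural cue: t_0 being 5, the two geometric factors (C = 5) combine into one argument.
Ratio: r(k) = -\frac{2}{7} * (k+\frac{1}{3}) (k+\frac{11}{10}) / [(k+2) (k+1)] - rational in k. x = -\frac{2}{7}; t_0 = 5; negate the roots.


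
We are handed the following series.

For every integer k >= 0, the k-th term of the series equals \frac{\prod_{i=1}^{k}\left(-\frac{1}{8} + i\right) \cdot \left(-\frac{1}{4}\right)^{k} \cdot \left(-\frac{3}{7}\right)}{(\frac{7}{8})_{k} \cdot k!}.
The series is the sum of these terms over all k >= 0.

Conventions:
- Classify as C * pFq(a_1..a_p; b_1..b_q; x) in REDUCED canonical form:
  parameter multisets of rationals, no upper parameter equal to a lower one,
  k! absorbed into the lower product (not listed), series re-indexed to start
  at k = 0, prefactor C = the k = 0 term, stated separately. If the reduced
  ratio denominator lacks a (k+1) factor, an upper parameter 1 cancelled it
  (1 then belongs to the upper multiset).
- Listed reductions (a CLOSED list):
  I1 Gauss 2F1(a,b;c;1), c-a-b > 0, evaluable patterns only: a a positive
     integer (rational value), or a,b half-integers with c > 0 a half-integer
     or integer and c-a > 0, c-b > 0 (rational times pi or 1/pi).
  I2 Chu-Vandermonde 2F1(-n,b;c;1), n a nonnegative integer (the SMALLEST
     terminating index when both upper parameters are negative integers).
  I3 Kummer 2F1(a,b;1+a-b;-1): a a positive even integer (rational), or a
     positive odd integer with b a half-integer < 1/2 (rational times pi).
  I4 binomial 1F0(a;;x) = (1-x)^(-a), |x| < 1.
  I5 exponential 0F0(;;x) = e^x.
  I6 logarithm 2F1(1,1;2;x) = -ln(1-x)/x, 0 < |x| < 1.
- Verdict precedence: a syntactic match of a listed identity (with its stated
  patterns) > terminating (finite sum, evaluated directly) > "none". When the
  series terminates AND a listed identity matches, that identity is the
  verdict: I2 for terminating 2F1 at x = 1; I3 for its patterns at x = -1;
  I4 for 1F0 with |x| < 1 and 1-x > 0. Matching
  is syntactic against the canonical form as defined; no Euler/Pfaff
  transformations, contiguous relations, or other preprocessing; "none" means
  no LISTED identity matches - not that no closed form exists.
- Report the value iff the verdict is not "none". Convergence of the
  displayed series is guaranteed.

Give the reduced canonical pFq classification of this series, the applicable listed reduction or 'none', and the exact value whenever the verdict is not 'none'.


Key observation: with t_0 = -\frac{3}{7}, the parameter 7/8 appears in both the upper and lower lists and cancels.
Term ratio: r(k) = -\frac{1}{4} * 1 / [(k+1)] - rational in k. x = -\frac{1}{4}; t_0 = -\frac{3}{7}; negate the roots.

This is -\frac{3}{7} * 0F0(-; -; -\frac{1}{4}) in reduced canonical form. Verdict (x = -\frac{1}{4}): the exponential series (I5) applies (the 0F0 exponential series at x = -\frac{1}{4}). Exact value: \left(-\frac{3}{7}\right) \cdot e^{-\frac{1}{4}}.


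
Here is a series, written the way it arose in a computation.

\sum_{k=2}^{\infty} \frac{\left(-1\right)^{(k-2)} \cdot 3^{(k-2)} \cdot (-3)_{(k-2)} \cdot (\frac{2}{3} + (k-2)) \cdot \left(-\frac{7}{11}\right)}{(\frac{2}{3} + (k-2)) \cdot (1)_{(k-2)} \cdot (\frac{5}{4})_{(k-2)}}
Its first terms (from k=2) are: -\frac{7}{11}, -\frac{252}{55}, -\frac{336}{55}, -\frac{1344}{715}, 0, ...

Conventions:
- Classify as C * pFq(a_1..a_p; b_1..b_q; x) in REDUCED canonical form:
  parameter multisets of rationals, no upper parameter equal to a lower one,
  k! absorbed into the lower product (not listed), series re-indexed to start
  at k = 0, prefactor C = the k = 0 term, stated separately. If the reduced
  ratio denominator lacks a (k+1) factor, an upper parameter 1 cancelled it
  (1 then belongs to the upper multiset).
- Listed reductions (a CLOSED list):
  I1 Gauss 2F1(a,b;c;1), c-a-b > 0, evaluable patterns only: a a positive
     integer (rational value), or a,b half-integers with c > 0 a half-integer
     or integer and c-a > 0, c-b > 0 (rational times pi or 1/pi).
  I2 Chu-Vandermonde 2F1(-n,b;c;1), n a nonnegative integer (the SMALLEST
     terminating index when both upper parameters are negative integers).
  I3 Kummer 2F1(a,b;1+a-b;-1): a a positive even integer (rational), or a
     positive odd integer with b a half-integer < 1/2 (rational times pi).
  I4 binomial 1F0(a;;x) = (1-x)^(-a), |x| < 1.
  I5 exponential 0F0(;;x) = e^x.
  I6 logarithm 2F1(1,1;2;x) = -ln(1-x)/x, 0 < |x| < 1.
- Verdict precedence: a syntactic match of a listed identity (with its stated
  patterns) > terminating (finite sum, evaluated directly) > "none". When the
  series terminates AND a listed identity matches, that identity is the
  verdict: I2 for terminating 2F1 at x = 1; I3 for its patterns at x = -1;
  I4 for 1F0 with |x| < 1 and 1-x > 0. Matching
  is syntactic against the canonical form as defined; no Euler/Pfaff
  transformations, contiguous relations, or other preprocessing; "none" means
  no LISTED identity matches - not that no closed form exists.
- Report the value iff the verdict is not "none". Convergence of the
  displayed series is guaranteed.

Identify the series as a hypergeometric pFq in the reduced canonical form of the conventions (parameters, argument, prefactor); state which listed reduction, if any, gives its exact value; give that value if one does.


Prefactor -\frac{7}{11}, argument -3: 1F1 with upper {-3} over lower {\frac{5}{4}}. Verdict: terminating. With -3 upstairs the series is a 4-term polynomial sum; evaluated term by term. Sum: -\frac{9443}{715}.

Structural cue: t_0 = -\frac{7}{11} here, and the (-1)^k factor (C = -7/11, x = -3) folds into the argument's sign.
Consecutive-term ratio: r(k) = -3 * (k-3) / [(k+\frac{5}{4}) (k+1)] ; factor over Q: parameters, x = -3, and C = -\frac{7}{11}.


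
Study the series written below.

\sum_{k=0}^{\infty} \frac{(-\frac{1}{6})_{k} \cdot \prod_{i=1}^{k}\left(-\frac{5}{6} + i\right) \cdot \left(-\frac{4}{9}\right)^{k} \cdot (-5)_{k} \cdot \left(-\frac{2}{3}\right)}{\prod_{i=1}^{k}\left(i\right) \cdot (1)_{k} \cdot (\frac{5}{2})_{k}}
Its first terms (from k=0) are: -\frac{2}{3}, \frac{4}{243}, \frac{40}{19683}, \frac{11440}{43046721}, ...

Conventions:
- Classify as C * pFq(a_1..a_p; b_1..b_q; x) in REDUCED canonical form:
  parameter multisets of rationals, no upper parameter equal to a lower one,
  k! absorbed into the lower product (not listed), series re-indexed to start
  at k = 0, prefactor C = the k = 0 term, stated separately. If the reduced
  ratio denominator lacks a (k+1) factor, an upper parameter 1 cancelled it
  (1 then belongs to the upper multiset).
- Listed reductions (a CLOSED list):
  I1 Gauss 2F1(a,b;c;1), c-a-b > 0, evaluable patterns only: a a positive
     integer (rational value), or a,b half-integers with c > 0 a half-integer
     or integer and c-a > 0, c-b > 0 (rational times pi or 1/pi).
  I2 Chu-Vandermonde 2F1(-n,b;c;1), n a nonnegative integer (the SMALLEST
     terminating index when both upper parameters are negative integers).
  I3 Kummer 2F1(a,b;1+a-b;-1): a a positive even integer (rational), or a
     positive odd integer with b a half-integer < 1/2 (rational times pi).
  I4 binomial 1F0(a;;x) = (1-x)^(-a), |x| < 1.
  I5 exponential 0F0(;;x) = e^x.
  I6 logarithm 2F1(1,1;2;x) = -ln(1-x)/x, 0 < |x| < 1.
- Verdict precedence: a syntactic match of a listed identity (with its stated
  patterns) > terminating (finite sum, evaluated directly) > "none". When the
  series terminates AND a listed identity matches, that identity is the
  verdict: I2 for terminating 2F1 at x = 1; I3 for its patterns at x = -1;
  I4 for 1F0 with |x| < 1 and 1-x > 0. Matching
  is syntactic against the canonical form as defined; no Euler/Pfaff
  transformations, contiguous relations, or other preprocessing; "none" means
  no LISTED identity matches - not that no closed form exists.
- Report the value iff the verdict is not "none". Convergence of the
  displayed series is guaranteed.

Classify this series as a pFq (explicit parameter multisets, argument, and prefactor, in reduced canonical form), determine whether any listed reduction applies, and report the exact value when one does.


Structural cue: from the first term -\frac{2}{3}: the lower running product (C = -2/3, x = -4/9) is a rising factorial.
Term ratio: r(k) = -\frac{4}{9} * (k-5) (k-\frac{1}{6}) (k+\frac{1}{6}) / [(k+1) (k+\frac{5}{2}) (k+1)] - rational in k. x = -\frac{4}{9}; t_0 = -\frac{2}{3}; negate the roots.

x = -\frac{4}{9} here; the reduced form reads 3F2, upper {-5, -\frac{1}{6}, \frac{1}{6}}, lower {1, \frac{5}{2}}, C = -\frac{2}{3}. Verdict: terminating - upper parameter -5 makes this a finite sum (last index 5), evaluated exactly. Exact value: -\frac{182981198126}{282429536481}.


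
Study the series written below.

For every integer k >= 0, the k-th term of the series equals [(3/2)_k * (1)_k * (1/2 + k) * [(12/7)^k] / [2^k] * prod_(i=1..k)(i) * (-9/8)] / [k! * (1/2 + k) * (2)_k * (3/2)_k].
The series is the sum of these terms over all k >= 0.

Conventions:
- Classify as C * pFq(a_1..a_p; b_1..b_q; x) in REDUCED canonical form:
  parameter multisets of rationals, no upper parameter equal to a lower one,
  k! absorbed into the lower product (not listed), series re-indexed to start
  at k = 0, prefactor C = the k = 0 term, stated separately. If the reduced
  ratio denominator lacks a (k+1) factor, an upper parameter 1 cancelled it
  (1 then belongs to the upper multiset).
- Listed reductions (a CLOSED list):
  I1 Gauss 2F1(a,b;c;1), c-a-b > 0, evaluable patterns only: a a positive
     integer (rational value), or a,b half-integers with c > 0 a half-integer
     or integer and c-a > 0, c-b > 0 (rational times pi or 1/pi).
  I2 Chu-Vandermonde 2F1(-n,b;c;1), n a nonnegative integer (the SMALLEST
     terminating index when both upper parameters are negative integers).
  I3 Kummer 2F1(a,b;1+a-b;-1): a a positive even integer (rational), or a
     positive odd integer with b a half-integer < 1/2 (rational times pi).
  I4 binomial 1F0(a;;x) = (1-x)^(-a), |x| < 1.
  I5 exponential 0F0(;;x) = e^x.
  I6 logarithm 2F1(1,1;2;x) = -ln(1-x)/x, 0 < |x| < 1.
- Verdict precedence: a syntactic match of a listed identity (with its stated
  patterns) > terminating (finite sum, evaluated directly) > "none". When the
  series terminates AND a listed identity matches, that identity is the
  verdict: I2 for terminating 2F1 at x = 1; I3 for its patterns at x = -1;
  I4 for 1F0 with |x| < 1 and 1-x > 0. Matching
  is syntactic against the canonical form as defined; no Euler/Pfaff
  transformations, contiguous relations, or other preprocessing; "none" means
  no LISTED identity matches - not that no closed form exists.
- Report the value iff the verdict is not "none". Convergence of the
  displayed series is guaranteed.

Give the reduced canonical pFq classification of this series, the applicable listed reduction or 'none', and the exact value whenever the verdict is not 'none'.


With C = -9/8: the canonical form is 2F1(1, 1; 2; 6/7). Verdict: this is logarithm (I6) (the logarithm: parameters (1,1;2), x = 6/7). Sum: (21/16) * ln(1/7).

First insight: t_0 = -9/8 here, and the running product (C = -9/8) telescopes to a rising factorial.
Step ratio: r(k) = (6/7) * (k+1) (k+1) / [(k+2) (k+1)] - rational in k, leading ratio (6/7); with t_0 = -9/8, classification follows.


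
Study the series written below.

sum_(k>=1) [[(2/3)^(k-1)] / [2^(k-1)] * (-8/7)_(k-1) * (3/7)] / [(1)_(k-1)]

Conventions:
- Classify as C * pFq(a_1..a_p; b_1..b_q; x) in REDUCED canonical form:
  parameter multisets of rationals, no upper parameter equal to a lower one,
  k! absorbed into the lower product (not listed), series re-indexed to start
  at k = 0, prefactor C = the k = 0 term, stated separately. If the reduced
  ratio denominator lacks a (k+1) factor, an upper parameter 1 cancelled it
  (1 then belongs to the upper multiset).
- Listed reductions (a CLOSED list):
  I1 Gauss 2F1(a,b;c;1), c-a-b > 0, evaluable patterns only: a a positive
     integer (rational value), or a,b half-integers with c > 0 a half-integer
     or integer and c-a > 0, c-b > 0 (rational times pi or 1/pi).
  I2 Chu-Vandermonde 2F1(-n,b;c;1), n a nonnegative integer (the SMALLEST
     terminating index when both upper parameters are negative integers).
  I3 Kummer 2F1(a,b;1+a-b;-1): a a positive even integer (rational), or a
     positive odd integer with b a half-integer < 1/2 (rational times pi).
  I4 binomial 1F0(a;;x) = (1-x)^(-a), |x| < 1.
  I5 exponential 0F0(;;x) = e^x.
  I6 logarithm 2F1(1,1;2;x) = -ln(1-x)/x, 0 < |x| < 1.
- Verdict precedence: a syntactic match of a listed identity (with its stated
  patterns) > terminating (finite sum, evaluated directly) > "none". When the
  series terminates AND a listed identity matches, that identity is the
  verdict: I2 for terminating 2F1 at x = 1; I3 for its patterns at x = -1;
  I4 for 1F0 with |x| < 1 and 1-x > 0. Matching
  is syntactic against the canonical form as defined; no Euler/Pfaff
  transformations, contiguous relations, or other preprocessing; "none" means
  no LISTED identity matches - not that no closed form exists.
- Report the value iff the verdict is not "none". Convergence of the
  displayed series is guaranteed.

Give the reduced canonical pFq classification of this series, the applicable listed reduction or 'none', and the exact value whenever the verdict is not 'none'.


With C = 3/7: the canonical form is 1F0(-8/7; -; 1/3). Verdict: this is the I4 binomial reduction (the 1F0 binomial series: exponent 8/7, x = 1/3). Its exact value is (3/7) * (2/3)^(8/7).

First insight: t_0 = 3/7 here, and (1)_k (prefactor 3/7) is k! itself.
Term ratio: r(k) = (1/3) * (k-8/7) / [(k+1)] - rational in k, leading ratio (1/3); with t_0 = 3/7, classification follows.


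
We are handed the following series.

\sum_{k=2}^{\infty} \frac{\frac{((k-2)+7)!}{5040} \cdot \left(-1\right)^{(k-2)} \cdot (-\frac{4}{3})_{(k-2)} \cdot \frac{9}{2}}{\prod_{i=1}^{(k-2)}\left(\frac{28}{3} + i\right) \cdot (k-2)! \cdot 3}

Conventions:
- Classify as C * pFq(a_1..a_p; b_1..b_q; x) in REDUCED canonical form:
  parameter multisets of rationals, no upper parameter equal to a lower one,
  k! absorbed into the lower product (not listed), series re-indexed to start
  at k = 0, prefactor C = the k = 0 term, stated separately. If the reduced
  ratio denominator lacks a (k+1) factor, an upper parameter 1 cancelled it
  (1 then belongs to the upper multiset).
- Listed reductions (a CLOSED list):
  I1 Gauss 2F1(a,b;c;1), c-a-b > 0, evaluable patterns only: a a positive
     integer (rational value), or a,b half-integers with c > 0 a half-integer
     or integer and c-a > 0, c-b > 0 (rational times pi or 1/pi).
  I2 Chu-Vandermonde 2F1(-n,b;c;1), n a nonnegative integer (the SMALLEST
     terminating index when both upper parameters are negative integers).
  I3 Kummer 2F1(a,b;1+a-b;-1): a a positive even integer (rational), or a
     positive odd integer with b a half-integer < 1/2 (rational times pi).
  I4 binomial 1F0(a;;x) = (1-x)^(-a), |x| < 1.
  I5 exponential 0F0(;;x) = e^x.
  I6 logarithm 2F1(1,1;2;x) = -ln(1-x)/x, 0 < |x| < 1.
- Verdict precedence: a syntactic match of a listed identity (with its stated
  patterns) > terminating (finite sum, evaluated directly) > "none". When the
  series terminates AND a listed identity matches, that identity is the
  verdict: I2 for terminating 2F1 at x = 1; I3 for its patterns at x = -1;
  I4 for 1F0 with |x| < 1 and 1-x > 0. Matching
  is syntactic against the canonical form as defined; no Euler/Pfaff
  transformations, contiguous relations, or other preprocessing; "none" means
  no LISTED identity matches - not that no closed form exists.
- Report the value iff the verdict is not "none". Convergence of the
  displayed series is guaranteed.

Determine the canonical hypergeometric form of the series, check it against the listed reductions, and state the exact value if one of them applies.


Prefactor \frac{3}{2}, argument -1: 2F1 with upper {-\frac{4}{3}, 8} over lower {\frac{31}{3}}. Verdict: the Kummer evaluation I3 matches (x = -1; c = \frac{31}{3} equals 1+a-b for upper {-\frac{4}{3}, 8}: listed pattern). Hence: \frac{1045}{324}.

First insight: from the first term \frac{3}{2}: the lower running product (C = 3/2) is a rising factorial.
Ratio: r(k) = -1 * (k-\frac{4}{3}) (k+8) / [(k+\frac{31}{3}) (k+1)] ; factor over Q: parameters, x = -1, and C = \frac{3}{2}.


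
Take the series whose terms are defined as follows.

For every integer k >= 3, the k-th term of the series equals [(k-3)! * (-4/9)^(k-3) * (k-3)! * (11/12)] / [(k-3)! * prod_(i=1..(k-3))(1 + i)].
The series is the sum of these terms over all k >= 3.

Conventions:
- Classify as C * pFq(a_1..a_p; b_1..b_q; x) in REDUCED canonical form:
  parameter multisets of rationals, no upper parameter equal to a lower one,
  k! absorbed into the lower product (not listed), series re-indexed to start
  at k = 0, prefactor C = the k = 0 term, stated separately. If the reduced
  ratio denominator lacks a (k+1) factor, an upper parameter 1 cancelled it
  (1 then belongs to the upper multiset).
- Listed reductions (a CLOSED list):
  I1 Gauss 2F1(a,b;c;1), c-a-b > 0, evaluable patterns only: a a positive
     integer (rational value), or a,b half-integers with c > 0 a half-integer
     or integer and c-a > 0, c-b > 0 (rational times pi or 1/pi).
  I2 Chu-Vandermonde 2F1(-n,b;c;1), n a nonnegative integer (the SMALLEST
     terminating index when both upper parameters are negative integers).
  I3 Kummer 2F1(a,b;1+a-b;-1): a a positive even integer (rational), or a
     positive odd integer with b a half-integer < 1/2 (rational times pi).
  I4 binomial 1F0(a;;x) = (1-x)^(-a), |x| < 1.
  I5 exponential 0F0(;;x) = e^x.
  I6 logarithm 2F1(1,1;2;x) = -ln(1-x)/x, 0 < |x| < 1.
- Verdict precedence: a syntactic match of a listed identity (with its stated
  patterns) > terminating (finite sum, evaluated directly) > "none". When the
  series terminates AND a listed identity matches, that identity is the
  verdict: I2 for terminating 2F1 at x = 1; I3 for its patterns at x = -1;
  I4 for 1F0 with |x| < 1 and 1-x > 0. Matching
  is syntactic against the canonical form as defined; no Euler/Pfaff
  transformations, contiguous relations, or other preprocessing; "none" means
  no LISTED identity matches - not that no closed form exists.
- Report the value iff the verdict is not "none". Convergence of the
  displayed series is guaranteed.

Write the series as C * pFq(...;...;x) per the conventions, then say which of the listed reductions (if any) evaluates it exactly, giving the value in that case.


The tell: from the first term 11/12: the factorial ratio (C = 11/12) (k+a-1)!/(a-1)! is a rising factorial (a)_k.
Term ratio: r(k) = (-4/9) * (k+1) (k+1) / [(k+2) (k+1)] ; factor over Q: parameters, x = (-4/9), and C = 11/12.

Reduced: x = -4/9, 2F1, upper = {1, 1}, lower = {2}, C = 11/12. Verdict (x = -4/9): the I6 logarithm reduction applies (the logarithm: parameters (1,1;2), x = -4/9). Exact value: (33/16) * ln(13/9).


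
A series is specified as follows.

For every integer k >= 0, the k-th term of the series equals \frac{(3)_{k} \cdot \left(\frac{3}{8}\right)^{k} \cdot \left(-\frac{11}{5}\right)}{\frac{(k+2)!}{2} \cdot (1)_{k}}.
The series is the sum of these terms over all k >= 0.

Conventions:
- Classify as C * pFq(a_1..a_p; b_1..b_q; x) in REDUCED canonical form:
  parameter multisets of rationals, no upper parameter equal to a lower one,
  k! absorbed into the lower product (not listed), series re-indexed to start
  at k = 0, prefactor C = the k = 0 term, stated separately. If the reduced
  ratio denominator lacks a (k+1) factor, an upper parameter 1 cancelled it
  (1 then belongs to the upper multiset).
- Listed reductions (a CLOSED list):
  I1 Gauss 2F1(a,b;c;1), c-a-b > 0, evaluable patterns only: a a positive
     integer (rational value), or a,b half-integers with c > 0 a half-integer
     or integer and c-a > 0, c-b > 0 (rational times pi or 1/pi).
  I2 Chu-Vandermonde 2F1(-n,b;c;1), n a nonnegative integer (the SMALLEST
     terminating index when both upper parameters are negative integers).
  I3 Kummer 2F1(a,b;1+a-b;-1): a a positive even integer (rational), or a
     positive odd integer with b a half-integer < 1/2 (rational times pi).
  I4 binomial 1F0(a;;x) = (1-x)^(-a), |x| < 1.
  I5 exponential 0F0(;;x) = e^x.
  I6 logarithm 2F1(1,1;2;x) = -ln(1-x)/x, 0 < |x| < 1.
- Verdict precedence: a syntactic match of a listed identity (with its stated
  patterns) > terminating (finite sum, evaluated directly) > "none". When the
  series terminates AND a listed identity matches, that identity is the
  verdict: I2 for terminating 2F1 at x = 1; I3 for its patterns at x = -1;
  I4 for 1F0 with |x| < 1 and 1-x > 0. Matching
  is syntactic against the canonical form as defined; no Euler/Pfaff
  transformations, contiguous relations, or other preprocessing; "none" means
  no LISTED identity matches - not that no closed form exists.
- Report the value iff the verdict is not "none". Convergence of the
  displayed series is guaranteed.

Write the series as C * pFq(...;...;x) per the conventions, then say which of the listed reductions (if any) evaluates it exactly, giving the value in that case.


Reduced: x = \frac{3}{8}, 0F0, upper = {-}, lower = {-}, C = -\frac{11}{5}. Verdict: this is the exponential series (I5) (the 0F0 exponential series at x = \frac{3}{8}). Its exact value is \left(-\frac{11}{5}\right) \cdot e^{\frac{3}{8}}.

First insight: x = \frac{3}{8} and (1)_k (C = -11/5) is k! itself.
Ratio: r(k) = \frac{3}{8} * 1 / [(k+1)] - poly over poly, x = \frac{3}{8} from leading terms; C = -\frac{11}{5} at k = 0.


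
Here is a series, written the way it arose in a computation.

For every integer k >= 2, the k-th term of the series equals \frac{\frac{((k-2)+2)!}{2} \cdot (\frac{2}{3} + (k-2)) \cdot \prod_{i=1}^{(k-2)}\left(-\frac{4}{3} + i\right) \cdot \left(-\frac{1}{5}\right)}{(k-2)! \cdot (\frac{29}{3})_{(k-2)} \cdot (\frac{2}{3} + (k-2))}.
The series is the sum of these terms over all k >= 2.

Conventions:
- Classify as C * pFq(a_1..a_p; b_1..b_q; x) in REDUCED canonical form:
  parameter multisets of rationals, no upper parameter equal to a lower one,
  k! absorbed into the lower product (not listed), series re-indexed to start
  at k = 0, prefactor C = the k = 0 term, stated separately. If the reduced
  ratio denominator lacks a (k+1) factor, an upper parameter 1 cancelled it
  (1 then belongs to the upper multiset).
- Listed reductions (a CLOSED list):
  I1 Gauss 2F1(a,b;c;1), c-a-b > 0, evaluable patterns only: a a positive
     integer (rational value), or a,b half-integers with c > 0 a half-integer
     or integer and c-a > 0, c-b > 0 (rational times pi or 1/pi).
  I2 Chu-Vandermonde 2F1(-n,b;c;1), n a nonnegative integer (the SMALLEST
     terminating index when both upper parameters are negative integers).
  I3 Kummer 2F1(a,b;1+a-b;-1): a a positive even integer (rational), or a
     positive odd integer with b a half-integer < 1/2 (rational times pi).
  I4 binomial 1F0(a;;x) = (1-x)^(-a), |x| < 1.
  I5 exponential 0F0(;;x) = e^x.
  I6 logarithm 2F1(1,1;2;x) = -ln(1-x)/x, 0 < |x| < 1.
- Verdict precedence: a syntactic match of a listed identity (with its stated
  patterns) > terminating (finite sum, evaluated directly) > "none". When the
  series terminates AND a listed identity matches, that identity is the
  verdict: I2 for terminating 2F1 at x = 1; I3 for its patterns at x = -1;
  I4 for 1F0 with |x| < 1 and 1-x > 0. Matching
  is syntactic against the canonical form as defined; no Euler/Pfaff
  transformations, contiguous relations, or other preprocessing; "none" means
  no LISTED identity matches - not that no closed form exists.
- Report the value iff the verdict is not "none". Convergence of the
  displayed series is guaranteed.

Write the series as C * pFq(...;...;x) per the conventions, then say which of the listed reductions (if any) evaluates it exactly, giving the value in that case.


Structural cue: from the first term -\frac{1}{5}: the running product (C = -1/5) telescopes to a rising factorial.
Adjacent-term ratio: r(k) = 1 * (k-\frac{1}{3}) (k+3) / [(k+\frac{29}{3}) (k+1)] - rational; roots negated = parameters, x = 1, C = -\frac{1}{5}.

With C = -\frac{1}{5}: the canonical form is 2F1(-\frac{1}{3}, 3; \frac{29}{3}; 1). Verdict: Gauss's theorem (I1) applies (x = 1: the Gamma ratio telescopes since c-a-b = 7 > 0 and a = 3 in Z>0). Value: -\frac{299}{1701}.


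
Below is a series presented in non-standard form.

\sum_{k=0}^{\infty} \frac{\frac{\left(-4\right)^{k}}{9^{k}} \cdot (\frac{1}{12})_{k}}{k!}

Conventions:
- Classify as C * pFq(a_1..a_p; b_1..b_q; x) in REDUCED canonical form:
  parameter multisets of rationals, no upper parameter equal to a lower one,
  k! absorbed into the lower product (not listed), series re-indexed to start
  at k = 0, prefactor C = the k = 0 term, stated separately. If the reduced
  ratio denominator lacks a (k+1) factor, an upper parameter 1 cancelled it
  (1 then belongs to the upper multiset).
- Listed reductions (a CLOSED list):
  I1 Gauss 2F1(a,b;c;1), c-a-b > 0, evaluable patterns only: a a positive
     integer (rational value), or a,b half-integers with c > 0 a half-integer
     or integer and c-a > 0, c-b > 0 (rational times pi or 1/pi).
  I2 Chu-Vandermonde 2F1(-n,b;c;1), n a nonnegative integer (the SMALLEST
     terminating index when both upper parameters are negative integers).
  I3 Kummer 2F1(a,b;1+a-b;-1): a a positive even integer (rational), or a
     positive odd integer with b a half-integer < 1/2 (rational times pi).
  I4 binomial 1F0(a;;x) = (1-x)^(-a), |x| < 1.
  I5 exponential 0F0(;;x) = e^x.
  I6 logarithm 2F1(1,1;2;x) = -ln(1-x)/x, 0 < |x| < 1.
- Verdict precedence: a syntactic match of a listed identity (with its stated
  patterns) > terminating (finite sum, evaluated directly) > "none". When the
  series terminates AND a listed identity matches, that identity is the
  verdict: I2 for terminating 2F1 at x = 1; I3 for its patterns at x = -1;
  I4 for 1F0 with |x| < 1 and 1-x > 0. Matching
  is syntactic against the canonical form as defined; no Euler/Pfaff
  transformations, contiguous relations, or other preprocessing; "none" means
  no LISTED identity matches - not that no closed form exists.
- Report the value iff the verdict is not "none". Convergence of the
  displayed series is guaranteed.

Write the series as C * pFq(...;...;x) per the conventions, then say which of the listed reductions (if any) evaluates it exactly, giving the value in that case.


At argument -\frac{4}{9}: a 1F0 with upper {\frac{1}{12}}, lower {-}, scaled by C = 1. Verdict: this is binomial (I4) (the 1F0 binomial series: exponent -1/12, x = -\frac{4}{9}). Hence: \left(\frac{13}{9}\right)^{-\frac{1}{12}}.

First insight: x = -\frac{4}{9} and the two geometric factors (prefactor 1) combine into one argument.
Step ratio: r(k) = -\frac{4}{9} * (k+\frac{1}{12}) / [(k+1)] - rational; roots negated = parameters, x = -\frac{4}{9}, C = 1.


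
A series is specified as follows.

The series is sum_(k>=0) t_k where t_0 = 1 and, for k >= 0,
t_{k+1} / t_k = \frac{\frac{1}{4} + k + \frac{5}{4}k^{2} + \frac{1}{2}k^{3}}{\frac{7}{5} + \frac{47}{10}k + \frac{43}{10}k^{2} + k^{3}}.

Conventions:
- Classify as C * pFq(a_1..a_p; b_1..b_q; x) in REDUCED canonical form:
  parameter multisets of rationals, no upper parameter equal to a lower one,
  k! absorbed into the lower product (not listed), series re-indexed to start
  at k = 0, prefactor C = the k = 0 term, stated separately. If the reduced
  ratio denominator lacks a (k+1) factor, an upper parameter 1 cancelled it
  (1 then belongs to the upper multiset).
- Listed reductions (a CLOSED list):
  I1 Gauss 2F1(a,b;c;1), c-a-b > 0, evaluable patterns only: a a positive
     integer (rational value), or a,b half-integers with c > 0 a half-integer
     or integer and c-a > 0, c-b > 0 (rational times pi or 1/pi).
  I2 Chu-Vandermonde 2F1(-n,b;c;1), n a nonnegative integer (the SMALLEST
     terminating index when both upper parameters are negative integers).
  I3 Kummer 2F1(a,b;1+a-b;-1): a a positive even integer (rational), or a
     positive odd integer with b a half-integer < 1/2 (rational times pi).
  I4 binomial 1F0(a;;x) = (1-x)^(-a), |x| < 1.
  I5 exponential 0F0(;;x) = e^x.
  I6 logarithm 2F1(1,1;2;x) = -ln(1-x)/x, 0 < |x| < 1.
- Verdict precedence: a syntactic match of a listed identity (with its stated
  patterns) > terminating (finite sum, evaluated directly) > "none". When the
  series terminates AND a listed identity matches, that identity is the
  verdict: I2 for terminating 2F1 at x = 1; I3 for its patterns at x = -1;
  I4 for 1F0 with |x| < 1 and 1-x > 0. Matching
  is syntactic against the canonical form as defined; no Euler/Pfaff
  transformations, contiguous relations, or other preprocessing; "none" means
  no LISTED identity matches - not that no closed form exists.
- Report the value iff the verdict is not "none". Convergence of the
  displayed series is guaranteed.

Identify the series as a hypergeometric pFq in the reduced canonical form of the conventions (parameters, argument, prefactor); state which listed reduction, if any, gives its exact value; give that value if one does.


Classification (C = 1): 2F1 with upper {1, 1}, lower {\frac{14}{5}}, argument x = \frac{1}{2}. Verdict: none (x = \frac{1}{2}): each listed identity misses the multisets {1, 1} ; {\frac{14}{5}}.

First insight: from the first term 1: roots of the ratio polynomials (prefactor 1) are the negated parameters.
Ratio: r(k) = \frac{1}{2} * (k+1) (k+1) / [(k+\frac{14}{5}) (k+1)] - rational; roots negated = parameters, x = \frac{1}{2}, C = 1.


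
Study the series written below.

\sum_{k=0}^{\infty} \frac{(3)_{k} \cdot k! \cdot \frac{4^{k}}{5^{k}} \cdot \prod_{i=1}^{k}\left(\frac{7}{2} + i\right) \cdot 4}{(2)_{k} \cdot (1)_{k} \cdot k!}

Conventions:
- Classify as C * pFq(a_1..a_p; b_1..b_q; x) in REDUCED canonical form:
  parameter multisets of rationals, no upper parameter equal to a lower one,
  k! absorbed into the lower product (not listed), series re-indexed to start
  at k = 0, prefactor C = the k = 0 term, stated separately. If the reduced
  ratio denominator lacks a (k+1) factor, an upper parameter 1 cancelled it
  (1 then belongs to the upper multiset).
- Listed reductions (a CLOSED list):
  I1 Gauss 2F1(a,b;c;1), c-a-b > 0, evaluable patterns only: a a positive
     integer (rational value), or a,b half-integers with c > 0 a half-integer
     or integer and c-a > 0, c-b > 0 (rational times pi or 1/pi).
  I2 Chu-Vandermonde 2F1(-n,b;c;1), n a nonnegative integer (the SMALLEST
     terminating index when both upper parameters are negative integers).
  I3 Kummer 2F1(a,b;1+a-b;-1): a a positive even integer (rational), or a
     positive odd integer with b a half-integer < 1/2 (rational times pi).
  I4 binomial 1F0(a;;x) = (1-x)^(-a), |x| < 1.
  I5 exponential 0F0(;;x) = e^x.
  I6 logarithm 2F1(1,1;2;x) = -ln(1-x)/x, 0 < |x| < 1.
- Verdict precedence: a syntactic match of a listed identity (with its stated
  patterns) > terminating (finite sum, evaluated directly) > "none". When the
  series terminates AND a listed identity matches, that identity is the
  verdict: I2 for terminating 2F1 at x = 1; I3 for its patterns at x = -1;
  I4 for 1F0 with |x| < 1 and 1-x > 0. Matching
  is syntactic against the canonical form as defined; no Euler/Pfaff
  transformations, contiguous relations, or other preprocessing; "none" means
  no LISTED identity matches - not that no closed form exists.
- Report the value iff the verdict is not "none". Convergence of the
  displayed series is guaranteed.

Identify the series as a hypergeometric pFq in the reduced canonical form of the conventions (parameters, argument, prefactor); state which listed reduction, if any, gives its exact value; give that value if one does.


The tell: with t_0 = 4, the two geometric factors (C = 4, x = 4/5) combine into one argument.
Adjacent-term ratio: r(k) = \frac{4}{5} * (k+3) (k+\frac{9}{2}) / [(k+2) (k+1)] - rational; roots negated = parameters, x = \frac{4}{5}, C = 4.

x = \frac{4}{5} here; the reduced form reads 2F1, upper {3, \frac{9}{2}}, lower {2}, C = 4. Verdict: none - at argument \frac{4}{5} the multisets {3, \frac{9}{2}} ; {2} match no listed identity.
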